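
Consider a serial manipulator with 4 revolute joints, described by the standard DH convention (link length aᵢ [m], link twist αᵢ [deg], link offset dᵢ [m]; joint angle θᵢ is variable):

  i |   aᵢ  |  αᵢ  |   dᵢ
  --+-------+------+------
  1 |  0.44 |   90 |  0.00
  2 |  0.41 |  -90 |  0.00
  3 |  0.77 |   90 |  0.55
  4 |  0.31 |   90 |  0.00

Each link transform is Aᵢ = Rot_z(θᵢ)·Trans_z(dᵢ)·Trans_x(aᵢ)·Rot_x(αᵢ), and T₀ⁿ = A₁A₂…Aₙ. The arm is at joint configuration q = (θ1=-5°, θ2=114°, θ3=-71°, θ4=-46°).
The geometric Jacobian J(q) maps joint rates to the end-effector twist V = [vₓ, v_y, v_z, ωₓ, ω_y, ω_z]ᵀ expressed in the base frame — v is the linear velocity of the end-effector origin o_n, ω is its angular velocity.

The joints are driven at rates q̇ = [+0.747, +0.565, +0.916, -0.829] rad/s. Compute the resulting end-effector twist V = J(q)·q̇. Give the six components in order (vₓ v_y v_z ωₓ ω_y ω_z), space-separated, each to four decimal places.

o_n = [-0.2366, -0.9145, 0.5346]
J₁: ẑ×o_n = [0.9145, -0.2366, 0.0000], ω = ẑ
J2: z=[-0.0872, -0.9962, 0.0000] o=[0.4383, -0.0383, 0.0000] → [-0.5326, 0.0466, -0.5960, -0.0872, -0.9962, 0.0000]
J3: z=[-0.9101, 0.0796, -0.4067] o=[0.2722, -0.0238, 0.3746] → [-0.3495, 0.3526, 0.8511, -0.9101, 0.0796, -0.4067]
J4: z=[0.3547, -0.3578, -0.8638] o=[-0.3934, -0.6964, 0.3799] → [-0.2438, -0.1903, -0.0213, 0.3547, -0.3578, -0.8638]
V = J·q̇ = [0.2642, 0.3304, 0.4605, -1.1769, -0.1933, 1.0905]

0.2642 0.3304 0.4605 -1.1769 -0.1933 1.0905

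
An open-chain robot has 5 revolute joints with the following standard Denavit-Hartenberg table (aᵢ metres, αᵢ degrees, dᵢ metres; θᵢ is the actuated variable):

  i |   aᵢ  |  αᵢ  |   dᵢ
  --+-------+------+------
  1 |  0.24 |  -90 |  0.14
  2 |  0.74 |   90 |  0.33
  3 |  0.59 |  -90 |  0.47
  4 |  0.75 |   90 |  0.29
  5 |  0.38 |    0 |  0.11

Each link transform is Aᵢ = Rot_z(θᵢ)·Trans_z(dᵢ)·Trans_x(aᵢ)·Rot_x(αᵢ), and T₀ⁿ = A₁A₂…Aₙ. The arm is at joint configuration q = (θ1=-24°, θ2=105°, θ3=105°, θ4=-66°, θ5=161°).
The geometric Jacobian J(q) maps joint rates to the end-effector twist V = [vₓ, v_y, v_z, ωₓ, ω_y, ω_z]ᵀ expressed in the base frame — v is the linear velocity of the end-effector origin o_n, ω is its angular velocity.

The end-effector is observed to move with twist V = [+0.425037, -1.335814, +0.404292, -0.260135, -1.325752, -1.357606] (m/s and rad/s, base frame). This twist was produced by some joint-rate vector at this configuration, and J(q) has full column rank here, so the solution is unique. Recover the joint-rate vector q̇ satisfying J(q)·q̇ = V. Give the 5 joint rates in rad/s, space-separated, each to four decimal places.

o_n = [1.2930, 0.3539, -0.2523]
J₁: ẑ×o_n = [-0.3539, 1.2930, 0.0000], ω = ẑ
J2: z=[0.4067, 0.9135, 0.0000] o=[0.2193, -0.0976, 0.1400] → [-0.3584, 0.1596, -0.7973, 0.4067, 0.9135, 0.0000]
J3: z=[0.8824, -0.3929, -0.2588] o=[0.1785, 0.2818, -0.5748] → [-0.1080, -0.5730, 0.5016, 0.8824, -0.3929, -0.2588]
J4: z=[0.1231, -0.3381, 0.9330] o=[0.8611, 0.6017, -0.5489] → [0.1308, 0.3664, 0.1155, 0.1231, -0.3381, 0.9330]
J5: z=[-0.0559, -0.9410, -0.3337] o=[1.6400, 0.4953, -0.3794] → [-0.1668, 0.1229, -0.3186, -0.0559, -0.9410, -0.3337]
q̇ = J⁺·V = [-0.8960, -0.7440, 0.1220, -0.2070, 0.7100]

-0.8960 -0.7440 0.1220 -0.2070 0.7100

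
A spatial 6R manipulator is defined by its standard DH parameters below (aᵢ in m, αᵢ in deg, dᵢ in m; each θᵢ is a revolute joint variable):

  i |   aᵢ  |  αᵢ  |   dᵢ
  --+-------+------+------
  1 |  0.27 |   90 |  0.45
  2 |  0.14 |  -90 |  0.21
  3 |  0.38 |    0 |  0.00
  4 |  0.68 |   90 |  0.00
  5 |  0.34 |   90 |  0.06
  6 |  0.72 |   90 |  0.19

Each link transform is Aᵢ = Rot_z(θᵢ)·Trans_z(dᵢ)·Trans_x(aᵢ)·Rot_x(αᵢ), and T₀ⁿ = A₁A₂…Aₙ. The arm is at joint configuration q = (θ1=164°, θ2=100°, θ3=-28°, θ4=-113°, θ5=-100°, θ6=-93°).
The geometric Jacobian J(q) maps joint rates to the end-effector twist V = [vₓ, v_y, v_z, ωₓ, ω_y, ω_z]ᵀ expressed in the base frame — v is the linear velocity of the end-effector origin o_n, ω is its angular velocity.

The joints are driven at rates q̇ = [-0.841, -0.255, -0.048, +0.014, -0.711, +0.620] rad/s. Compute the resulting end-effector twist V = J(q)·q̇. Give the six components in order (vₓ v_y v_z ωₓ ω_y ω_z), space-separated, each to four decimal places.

o_n = [-0.0941, 1.2521, 1.0356]
J₁: ẑ×o_n = [-1.2521, -0.0941, 0.0000], ω = ẑ
J2: z=[0.2756, 0.9613, 0.0000] o=[-0.2595, 0.0744, 0.4500] → [0.5630, -0.1614, 0.1656, 0.2756, 0.9613, 0.0000]
J3: z=[0.9467, -0.2714, -0.1736] o=[-0.1783, 0.2696, 0.5879] → [0.0491, -0.4385, 0.9530, 0.9467, -0.2714, -0.1736]
J4: z=[0.9467, -0.2714, -0.1736] o=[-0.0731, 0.4250, 0.9183] → [0.1118, -0.1075, 0.7773, 0.9467, -0.2714, -0.1736]
J5: z=[-0.3193, -0.7169, -0.6198] o=[-0.0434, 0.8617, 0.3979] → [-0.2152, 0.2350, -0.1610, -0.3193, -0.7169, -0.6198]
J6: z=[0.1213, -0.6795, 0.7236] o=[-0.3821, 0.8716, 0.4640] → [-0.6638, 0.1391, 0.2419, 0.1213, -0.6795, 0.7236]
V = J·q̇ = [0.6502, 0.0589, 0.1874, 0.1997, -0.1475, 0.0542]

0.6502 0.0589 0.1874 0.1997 -0.1475 0.0542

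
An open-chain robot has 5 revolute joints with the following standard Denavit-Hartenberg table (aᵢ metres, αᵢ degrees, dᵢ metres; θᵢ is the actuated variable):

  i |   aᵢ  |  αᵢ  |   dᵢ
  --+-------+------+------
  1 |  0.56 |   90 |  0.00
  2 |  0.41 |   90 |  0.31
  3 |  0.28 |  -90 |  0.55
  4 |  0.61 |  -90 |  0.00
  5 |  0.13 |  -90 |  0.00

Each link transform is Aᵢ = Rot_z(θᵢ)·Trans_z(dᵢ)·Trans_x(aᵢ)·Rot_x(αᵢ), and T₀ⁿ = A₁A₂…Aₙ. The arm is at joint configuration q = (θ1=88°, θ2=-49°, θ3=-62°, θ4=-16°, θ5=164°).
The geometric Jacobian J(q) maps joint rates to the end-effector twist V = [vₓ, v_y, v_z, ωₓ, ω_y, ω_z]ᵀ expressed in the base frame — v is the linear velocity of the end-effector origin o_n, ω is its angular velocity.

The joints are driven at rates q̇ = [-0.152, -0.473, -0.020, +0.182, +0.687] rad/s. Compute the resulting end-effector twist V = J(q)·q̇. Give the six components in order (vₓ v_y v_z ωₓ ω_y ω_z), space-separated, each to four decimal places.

0.1019 -0.3102 0.0308 -0.5308 0.6962 0.1060

o_n = [-0.3473, 0.5345, -0.9985]
J₁: ẑ×o_n = [-0.5345, -0.3473, 0.0000], ω = ẑ
J2: z=[0.9994, -0.0349, 0.0000] o=[0.0195, 0.5597, 0.0000] → [0.0348, 0.9979, -0.0379, 0.9994, -0.0349, 0.0000]
J3: z=[-0.0263, -0.7542, -0.6561] o=[0.3387, 0.8177, -0.3094] → [0.3340, 0.4319, -0.5100, -0.0263, -0.7542, -0.6561]
J4: z=[0.4894, 0.5625, -0.6664] o=[0.0802, 0.4976, -0.7695] → [-0.1043, 0.3969, 0.2585, 0.4894, 0.5625, -0.6664]
J5: z=[-0.2149, 0.8184, 0.5330] o=[-0.4354, 0.5694, -1.0875] → [0.0914, 0.0661, -0.0646, -0.2149, 0.8184, 0.5330]
V = J·q̇ = [0.1019, -0.3102, 0.0308, -0.5308, 0.6962, 0.1060]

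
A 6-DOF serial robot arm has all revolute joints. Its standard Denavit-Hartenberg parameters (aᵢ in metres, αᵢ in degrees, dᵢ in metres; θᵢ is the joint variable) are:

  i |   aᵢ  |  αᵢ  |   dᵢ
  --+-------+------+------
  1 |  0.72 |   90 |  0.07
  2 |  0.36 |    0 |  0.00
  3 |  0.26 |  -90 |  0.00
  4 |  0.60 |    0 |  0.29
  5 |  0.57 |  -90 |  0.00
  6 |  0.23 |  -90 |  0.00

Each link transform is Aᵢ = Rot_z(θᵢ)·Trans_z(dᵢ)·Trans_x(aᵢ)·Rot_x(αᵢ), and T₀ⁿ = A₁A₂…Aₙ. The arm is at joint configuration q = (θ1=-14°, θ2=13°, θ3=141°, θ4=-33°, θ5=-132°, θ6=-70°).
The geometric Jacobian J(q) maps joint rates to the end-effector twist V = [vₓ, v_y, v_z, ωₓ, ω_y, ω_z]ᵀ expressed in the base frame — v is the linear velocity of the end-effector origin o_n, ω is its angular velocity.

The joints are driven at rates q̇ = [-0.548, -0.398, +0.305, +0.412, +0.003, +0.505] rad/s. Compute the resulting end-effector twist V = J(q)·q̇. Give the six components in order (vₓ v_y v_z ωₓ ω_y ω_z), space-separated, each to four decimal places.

-0.4526 -0.3807 -0.0285 -0.3860 -0.3106 -0.8637

o_n = [0.5848, -0.6556, -0.2440]
J₁: ẑ×o_n = [0.6556, 0.5848, -0.0000], ω = ẑ
J2: z=[-0.2419, -0.9703, 0.0000] o=[0.6986, -0.1742, 0.0700] → [0.3047, -0.0760, 0.0061, -0.2419, -0.9703, 0.0000]
J3: z=[-0.2419, -0.9703, 0.0000] o=[1.0390, -0.2590, 0.1510] → [0.3833, -0.0956, -0.3447, -0.2419, -0.9703, 0.0000]
J4: z=[-0.4253, 0.1061, -0.8988] o=[0.8122, -0.2025, 0.2650] → [-0.4612, -0.0121, 0.2168, -0.4253, 0.1061, -0.8988]
J5: z=[-0.4253, 0.1061, -0.8988] o=[0.1710, -0.3794, 0.2249] → [-0.2980, -0.5714, 0.0736, -0.4253, 0.1061, -0.8988]
J6: z=[-0.4594, -0.8810, 0.1135] o=[0.6154, -0.6423, -0.0165] → [0.2020, -0.1080, -0.0208, -0.4594, -0.8810, 0.1135]
V = J·q̇ = [-0.4526, -0.3807, -0.0285, -0.3860, -0.3106, -0.8637]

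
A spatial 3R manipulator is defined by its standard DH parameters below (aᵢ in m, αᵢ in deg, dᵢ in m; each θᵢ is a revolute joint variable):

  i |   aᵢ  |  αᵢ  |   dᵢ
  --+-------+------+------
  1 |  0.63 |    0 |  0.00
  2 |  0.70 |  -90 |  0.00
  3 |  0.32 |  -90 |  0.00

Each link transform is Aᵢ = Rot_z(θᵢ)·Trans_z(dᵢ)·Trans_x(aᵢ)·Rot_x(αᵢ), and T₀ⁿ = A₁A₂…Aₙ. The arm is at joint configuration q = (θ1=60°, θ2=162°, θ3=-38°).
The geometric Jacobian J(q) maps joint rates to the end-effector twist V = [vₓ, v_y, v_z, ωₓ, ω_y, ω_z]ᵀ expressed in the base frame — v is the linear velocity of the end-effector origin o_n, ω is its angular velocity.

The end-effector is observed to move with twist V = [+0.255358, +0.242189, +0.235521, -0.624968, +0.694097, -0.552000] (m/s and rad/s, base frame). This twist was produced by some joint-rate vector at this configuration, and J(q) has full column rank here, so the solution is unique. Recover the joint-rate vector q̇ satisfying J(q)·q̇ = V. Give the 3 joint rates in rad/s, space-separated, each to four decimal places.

o_n = [-0.3926, -0.0915, 0.1970]
J₁: ẑ×o_n = [0.0915, -0.3926, 0.0000], ω = ẑ
J2: z=[0.0000, 0.0000, 1.0000] o=[0.3150, 0.5456, 0.0000] → [0.6371, -0.7076, 0.0000, 0.0000, 0.0000, 1.0000]
J3: z=[0.6691, -0.7431, 0.0000] o=[-0.2052, 0.0772, 0.0000] → [-0.1464, -0.1318, -0.2522, 0.6691, -0.7431, 0.0000]
q̇ = J⁺·V = [-0.8620, 0.3100, -0.9340]

-0.8620 0.3100 -0.9340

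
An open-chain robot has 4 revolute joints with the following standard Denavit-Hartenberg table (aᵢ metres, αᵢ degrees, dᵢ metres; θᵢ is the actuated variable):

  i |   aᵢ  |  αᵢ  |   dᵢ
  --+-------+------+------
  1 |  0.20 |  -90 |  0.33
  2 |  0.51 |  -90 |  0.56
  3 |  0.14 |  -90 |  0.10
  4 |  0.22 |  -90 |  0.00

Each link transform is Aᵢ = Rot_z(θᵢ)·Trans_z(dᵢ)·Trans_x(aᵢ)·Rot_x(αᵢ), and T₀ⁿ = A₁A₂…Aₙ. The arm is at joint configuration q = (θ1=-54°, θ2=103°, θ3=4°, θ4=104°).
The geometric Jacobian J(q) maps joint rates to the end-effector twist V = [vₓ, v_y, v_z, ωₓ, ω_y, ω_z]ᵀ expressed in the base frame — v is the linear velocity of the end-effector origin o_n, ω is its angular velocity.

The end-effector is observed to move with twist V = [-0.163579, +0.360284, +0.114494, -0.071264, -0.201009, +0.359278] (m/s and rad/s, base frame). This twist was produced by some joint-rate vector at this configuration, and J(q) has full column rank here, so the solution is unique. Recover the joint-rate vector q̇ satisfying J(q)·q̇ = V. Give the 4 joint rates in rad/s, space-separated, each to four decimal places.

o_n = [0.5518, 0.1829, -0.2768]
J₁: ẑ×o_n = [-0.1829, 0.5518, 0.0000], ω = ẑ
J2: z=[0.8090, 0.5878, 0.0000] o=[0.1176, -0.1618, 0.3300] → [-0.3567, 0.4909, 0.0236, 0.8090, 0.5878, 0.0000]
J3: z=[-0.5727, 0.7883, 0.2250] o=[0.5032, 0.2602, -0.1669] → [-0.0692, -0.0520, 0.0059, -0.5727, 0.7883, 0.2250]
J4: z=[-0.7978, -0.5990, 0.0680] o=[0.4195, 0.3587, -0.2805] → [0.0097, 0.0120, 0.2195, -0.7978, -0.5990, 0.0680]
q̇ = J⁺·V = [0.3520, 0.3140, -0.1160, 0.4910]

0.3520 0.3140 -0.1160 0.4910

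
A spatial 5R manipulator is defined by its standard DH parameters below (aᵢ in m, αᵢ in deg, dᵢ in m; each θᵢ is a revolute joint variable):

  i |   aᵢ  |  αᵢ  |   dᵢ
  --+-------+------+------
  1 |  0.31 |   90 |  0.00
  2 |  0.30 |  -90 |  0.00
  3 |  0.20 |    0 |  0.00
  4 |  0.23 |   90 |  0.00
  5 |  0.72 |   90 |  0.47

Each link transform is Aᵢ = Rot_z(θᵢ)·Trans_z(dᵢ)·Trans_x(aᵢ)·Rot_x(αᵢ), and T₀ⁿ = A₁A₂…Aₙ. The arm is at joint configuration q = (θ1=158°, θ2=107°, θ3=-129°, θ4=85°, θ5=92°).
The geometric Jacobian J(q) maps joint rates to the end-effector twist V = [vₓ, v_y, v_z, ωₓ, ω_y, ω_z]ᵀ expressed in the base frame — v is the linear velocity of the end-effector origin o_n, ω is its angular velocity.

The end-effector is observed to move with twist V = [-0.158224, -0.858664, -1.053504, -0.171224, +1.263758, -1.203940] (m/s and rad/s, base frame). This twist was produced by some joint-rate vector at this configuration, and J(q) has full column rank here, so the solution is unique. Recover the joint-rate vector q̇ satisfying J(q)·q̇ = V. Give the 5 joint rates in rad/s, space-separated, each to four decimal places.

o_n = [0.5874, 0.4484, -0.2151]
J₁: ẑ×o_n = [-0.4484, 0.5874, 0.0000], ω = ẑ
J2: z=[0.3746, 0.9272, 0.0000] o=[-0.2874, 0.1161, 0.0000] → [-0.1995, 0.0806, -0.6867, 0.3746, 0.9272, 0.0000]
J3: z=[0.8867, -0.3582, -0.2924] o=[-0.2061, 0.0833, 0.2869] → [0.2866, 0.2131, 0.6081, 0.8867, -0.3582, -0.2924]
J4: z=[0.8867, -0.3582, -0.2924] o=[-0.1820, 0.2412, 0.1665] → [0.1973, 0.1135, 0.4594, 0.8867, -0.3582, -0.2924]
J5: z=[0.0812, 0.7430, -0.6643] o=[-0.0773, 0.3712, 0.3247] → [-0.3498, -0.3978, -0.4876, 0.0812, 0.7430, -0.6643]
q̇ = J⁺·V = [-0.8190, 0.5350, -0.4840, -0.0080, 0.7960]

-0.8190 0.5350 -0.4840 -0.0080 0.7960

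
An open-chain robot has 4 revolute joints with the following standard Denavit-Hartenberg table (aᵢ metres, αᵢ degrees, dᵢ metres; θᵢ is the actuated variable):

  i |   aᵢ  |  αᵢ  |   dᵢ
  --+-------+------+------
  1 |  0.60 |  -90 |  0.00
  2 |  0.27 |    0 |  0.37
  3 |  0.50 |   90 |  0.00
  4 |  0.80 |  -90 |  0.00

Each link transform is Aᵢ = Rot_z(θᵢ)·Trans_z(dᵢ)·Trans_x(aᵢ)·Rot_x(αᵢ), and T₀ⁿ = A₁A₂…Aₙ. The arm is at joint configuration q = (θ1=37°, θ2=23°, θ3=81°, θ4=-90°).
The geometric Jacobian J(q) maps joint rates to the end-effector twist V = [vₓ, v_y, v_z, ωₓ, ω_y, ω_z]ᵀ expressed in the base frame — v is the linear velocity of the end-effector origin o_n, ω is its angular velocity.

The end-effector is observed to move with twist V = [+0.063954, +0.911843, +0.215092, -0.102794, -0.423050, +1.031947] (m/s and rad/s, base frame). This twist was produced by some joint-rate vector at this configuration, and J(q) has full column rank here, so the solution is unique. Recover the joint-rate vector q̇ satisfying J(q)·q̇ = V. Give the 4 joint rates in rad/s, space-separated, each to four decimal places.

0.9480 0.0840 -0.3600 -0.3470

o_n = [0.8398, 0.0945, -0.5906]
J₁: ẑ×o_n = [-0.0945, 0.8398, 0.0000], ω = ẑ
J2: z=[-0.6018, 0.7986, 0.0000] o=[0.4792, 0.3611, 0.0000] → [-0.4717, -0.3555, -0.1276, -0.6018, 0.7986, 0.0000]
J3: z=[-0.6018, 0.7986, 0.0000] o=[0.4550, 0.8062, -0.1055] → [-0.3875, -0.2920, 0.1210, -0.6018, 0.7986, 0.0000]
J4: z=[0.7749, 0.5839, -0.2419] o=[0.3584, 0.7334, -0.5906] → [-0.1546, -0.1165, -0.7762, 0.7749, 0.5839, -0.2419]
q̇ = J⁺·V = [0.9480, 0.0840, -0.3600, -0.3470]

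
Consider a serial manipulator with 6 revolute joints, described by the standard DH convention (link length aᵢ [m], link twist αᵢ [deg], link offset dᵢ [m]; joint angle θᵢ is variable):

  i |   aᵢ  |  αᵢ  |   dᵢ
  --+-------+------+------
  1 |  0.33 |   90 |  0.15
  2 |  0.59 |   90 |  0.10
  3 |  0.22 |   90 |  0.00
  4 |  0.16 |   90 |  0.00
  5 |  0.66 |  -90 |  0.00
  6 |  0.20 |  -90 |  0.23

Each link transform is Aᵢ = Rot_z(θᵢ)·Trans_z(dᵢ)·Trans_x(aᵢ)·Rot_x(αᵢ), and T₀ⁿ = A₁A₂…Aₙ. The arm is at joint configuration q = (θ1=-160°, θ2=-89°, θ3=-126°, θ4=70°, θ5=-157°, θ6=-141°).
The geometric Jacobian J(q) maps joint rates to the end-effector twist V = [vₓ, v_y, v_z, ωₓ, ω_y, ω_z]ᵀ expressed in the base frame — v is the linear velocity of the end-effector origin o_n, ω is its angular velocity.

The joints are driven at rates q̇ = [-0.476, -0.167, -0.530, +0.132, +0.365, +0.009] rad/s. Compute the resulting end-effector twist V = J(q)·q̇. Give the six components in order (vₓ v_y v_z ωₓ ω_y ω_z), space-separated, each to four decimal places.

o_n = [-0.4313, -0.5343, -0.6107]
J₁: ẑ×o_n = [0.5343, -0.4313, 0.0000], ω = ẑ
J2: z=[-0.3420, 0.9397, 0.0000] o=[-0.3101, -0.1129, 0.1500] → [-0.7148, -0.2602, 0.2580, -0.3420, 0.9397, 0.0000]
J3: z=[0.9395, 0.3420, -0.0175] o=[-0.3540, -0.0224, -0.4399] → [-0.0673, 0.1618, -0.4545, 0.9395, 0.3420, -0.0175]
J4: z=[-0.1878, 0.5572, 0.8089] o=[-0.2910, -0.1889, -0.3106] → [0.1122, -0.1698, 0.1430, -0.1878, 0.5572, 0.8089]
J5: z=[-0.0523, -0.8280, 0.5582] o=[-0.1341, -0.1789, -0.2811] → [0.4714, -0.1831, -0.2275, -0.0523, -0.8280, 0.5582]
J6: z=[0.5561, -0.4884, -0.6725] o=[-0.6815, -0.3606, -0.6018] → [-0.1125, -0.1633, 0.0256, 0.5561, -0.4884, -0.6725]
V = J·q̇ = [0.0866, 0.0722, 0.1339, -0.4797, -0.5713, -0.1623]

0.0866 0.0722 0.1339 -0.4797 -0.5713 -0.1623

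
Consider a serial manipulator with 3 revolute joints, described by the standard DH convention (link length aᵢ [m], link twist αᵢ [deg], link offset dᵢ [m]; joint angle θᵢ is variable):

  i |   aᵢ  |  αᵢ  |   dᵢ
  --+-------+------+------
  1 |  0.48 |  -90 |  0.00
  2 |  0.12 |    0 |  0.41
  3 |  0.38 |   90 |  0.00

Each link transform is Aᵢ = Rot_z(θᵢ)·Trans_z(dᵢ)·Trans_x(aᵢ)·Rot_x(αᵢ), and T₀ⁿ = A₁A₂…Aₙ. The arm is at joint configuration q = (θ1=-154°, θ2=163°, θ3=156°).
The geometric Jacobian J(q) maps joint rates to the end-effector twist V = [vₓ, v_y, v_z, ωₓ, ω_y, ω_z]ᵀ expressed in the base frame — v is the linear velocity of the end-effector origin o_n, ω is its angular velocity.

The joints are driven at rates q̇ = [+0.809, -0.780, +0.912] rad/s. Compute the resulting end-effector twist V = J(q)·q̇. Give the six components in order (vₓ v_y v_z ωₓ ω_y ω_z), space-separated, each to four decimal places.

o_n = [-0.4063, -0.6543, 0.2142]
J₁: ẑ×o_n = [0.6543, -0.4063, 0.0000], ω = ẑ
J2: z=[0.4384, -0.8988, 0.0000] o=[-0.4314, -0.2104, 0.0000] → [-0.1925, -0.0939, -0.1720, 0.4384, -0.8988, 0.0000]
J3: z=[0.4384, -0.8988, 0.0000] o=[-0.1485, -0.5286, -0.0351] → [-0.2241, -0.1093, -0.2868, 0.4384, -0.8988, 0.0000]
V = J·q̇ = [0.4752, -0.3551, -0.1274, 0.0579, -0.1186, 0.8090]

0.4752 -0.3551 -0.1274 0.0579 -0.1186 0.8090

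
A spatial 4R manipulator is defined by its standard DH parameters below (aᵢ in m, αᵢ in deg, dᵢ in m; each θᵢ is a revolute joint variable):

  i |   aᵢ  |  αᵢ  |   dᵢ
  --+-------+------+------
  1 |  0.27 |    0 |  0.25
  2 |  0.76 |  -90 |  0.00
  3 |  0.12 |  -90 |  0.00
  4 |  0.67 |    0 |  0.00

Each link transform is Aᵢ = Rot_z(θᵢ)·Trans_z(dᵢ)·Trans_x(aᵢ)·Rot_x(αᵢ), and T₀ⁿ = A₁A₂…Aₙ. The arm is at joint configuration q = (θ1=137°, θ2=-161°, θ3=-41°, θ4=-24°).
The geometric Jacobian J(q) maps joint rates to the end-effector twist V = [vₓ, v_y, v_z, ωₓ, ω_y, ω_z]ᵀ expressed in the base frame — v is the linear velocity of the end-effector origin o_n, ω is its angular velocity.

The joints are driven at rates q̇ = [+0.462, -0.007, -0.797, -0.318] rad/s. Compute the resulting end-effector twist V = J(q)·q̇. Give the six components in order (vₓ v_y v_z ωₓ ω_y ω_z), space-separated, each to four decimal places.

o_n = [1.1124, -0.1008, 0.7303]
J₁: ẑ×o_n = [0.1008, 1.1124, -0.0000], ω = ẑ
J2: z=[0.0000, 0.0000, 1.0000] o=[-0.1975, 0.1841, 0.2500] → [0.2849, 1.3099, -0.0000, 0.0000, 0.0000, 1.0000]
J3: z=[0.4067, 0.9135, 0.0000] o=[0.4968, -0.1250, 0.2500] → [0.4388, -0.1953, -0.5525, 0.4067, 0.9135, 0.0000]
J4: z=[0.5993, -0.2668, -0.7547] o=[0.5796, -0.1618, 0.3287] → [-0.0611, -0.6428, 0.1788, 0.5993, -0.2668, -0.7547]
V = J·q̇ = [-0.2857, 0.8649, 0.3835, -0.5148, -0.6432, 0.6950]

-0.2857 0.8649 0.3835 -0.5148 -0.6432 0.6950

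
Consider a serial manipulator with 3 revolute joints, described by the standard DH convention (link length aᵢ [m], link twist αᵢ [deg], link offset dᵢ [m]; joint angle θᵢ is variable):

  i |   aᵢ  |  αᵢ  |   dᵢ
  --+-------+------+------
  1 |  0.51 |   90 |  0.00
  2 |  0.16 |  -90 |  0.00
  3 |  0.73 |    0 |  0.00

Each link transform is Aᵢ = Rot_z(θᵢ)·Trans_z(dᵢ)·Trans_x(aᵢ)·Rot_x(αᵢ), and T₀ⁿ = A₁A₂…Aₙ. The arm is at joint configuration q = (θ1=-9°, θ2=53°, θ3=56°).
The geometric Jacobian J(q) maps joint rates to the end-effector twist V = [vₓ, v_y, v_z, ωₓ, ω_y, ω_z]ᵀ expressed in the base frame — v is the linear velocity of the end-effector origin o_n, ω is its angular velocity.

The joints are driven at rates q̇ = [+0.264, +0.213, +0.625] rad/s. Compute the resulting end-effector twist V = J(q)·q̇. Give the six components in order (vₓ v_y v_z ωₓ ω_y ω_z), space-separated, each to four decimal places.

o_n = [0.9361, 0.4645, 0.4538]
J₁: ẑ×o_n = [-0.4645, 0.9361, 0.0000], ω = ẑ
J2: z=[-0.1564, -0.9877, 0.0000] o=[0.5037, -0.0798, 0.0000] → [-0.4482, 0.0710, 0.3420, -0.1564, -0.9877, 0.0000]
J3: z=[-0.7888, 0.1249, 0.6018] o=[0.5988, -0.0948, 0.1278] → [-0.2959, 0.4602, -0.4833, -0.7888, 0.1249, 0.6018]
V = J·q̇ = [-0.4030, 0.5499, -0.2292, -0.5263, -0.1323, 0.6401]

-0.4030 0.5499 -0.2292 -0.5263 -0.1323 0.6401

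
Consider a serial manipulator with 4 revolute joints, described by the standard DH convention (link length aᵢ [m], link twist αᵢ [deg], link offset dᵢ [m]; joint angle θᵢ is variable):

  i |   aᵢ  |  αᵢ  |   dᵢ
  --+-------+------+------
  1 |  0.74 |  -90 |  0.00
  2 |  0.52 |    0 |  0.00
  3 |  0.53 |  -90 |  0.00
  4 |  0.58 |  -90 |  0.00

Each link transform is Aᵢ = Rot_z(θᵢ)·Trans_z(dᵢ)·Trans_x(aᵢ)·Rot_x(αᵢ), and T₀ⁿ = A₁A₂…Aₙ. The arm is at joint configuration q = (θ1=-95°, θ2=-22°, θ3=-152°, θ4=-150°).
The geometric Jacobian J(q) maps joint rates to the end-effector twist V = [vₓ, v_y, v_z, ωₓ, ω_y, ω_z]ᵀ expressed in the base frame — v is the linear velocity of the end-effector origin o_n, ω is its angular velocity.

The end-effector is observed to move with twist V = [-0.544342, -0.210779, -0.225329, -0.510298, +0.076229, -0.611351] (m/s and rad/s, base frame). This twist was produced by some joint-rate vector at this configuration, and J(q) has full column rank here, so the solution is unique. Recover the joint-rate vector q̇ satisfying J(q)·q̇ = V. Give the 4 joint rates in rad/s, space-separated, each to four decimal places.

o_n = [0.1848, -1.2153, 0.1977]
J₁: ẑ×o_n = [1.2153, 0.1848, -0.0000], ω = ẑ
J2: z=[0.9962, -0.0872, 0.0000] o=[-0.0645, -0.7372, 0.0000] → [-0.0172, -0.1969, -0.4546, 0.9962, -0.0872, 0.0000]
J3: z=[0.9962, -0.0872, 0.0000] o=[-0.1065, -1.2175, 0.1948] → [-0.0003, -0.0029, 0.0276, 0.9962, -0.0872, 0.0000]
J4: z=[-0.0091, -0.1041, 0.9945] o=[-0.0606, -0.6924, 0.2502] → [0.5255, 0.2435, 0.0303, -0.0091, -0.1041, 0.9945]
q̇ = J⁺·V = [-0.3120, 0.4190, -0.9340, -0.3010]

-0.3120 0.4190 -0.9340 -0.3010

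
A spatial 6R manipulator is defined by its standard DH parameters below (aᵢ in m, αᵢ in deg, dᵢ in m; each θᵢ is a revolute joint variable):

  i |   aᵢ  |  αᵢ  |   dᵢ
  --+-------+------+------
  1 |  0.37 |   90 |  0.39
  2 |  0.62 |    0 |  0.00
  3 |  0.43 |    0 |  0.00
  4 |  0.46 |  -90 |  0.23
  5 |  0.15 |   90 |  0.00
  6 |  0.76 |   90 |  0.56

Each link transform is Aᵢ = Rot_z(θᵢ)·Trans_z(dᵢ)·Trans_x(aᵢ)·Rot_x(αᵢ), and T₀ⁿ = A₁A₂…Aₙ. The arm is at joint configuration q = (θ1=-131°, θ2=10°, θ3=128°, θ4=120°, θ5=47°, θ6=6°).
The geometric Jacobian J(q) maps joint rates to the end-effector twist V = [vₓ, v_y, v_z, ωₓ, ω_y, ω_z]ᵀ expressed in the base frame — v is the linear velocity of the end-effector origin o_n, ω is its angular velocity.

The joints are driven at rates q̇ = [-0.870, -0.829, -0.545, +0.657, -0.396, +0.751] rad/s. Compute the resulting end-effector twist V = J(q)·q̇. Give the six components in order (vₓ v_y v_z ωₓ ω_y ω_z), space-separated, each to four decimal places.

o_n = [-0.2436, -0.3573, -0.6860]
J₁: ẑ×o_n = [0.3573, -0.2436, 0.0000], ω = ẑ
J2: z=[-0.7547, 0.6561, 0.0000] o=[-0.2427, -0.2792, 0.3900] → [-0.7059, -0.8120, 0.0595, -0.7547, 0.6561, 0.0000]
J3: z=[-0.7547, 0.6561, 0.0000] o=[-0.6433, -0.7401, 0.4977] → [-0.7765, -0.8933, -0.5511, -0.7547, 0.6561, 0.0000]
J4: z=[-0.7547, 0.6561, 0.0000] o=[-0.4337, -0.4989, 0.7854] → [-0.9653, -1.1104, -0.2315, -0.7547, 0.6561, 0.0000]
J5: z=[-0.6417, -0.7382, -0.2079] o=[-0.5445, -0.2758, 0.3354] → [0.7371, -0.7180, 0.2744, -0.6417, -0.7382, -0.2079]
J6: z=[-0.4150, 0.5622, -0.7154] o=[-0.4478, -0.3317, 0.2354] → [-0.5363, -0.5284, -0.1042, -0.4150, 0.5622, -0.7154]
V = J·q̇ = [-0.6313, 0.5299, -0.0880, 0.4836, 0.2441, -1.3249]

-0.6313 0.5299 -0.0880 0.4836 0.2441 -1.3249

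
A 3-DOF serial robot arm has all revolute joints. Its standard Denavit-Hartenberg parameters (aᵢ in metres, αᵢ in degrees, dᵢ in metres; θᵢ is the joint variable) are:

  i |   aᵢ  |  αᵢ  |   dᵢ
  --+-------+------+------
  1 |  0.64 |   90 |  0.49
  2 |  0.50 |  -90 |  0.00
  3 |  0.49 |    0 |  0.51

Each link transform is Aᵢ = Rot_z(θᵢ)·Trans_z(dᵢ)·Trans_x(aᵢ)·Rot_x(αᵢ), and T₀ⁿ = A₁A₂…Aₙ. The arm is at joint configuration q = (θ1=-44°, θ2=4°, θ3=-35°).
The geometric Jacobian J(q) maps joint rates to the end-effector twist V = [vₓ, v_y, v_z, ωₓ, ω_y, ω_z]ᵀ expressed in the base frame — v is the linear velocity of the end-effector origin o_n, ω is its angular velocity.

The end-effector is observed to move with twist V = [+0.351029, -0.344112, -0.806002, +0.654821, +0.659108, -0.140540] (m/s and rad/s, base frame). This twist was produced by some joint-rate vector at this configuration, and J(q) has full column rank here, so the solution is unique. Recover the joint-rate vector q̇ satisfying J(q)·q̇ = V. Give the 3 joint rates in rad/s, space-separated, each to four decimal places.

o_n = [0.8864, -1.2467, 1.0616]
J₁: ẑ×o_n = [1.2467, 0.8864, -0.0000], ω = ẑ
J2: z=[-0.6947, -0.7193, 0.0000] o=[0.4604, -0.4446, 0.4900] → [-0.4112, 0.3971, 0.8636, -0.6947, -0.7193, 0.0000]
J3: z=[-0.0502, 0.0485, 0.9976] o=[0.8192, -0.7911, 0.5249] → [0.4805, 0.0940, 0.0196, -0.0502, 0.0485, 0.9976]
q̇ = J⁺·V = [0.0480, -0.9290, -0.1890]

0.0480 -0.9290 -0.1890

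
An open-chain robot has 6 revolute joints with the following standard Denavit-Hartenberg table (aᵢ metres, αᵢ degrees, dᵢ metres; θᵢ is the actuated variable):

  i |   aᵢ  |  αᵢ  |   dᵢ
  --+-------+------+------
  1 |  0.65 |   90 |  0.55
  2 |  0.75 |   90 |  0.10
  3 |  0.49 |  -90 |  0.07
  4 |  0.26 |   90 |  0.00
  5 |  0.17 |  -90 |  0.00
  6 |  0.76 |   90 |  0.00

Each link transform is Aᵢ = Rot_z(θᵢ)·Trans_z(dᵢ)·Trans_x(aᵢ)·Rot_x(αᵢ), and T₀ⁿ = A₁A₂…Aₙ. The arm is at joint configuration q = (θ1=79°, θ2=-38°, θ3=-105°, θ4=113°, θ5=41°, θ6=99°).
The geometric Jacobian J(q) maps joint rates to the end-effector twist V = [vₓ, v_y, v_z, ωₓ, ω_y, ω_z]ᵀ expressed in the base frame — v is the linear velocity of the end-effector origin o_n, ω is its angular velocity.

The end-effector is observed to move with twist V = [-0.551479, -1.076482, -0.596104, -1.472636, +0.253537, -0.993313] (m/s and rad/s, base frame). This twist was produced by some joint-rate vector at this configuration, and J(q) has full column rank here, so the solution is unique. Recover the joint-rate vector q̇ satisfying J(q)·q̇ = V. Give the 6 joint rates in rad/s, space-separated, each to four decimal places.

0.2330 -0.6470 0.8320 0.4780 0.5190 0.5910

o_n = [0.6345, 1.1774, -0.0520]
J₁: ẑ×o_n = [-1.1774, 0.6345, 0.0000], ω = ẑ
J2: z=[0.9816, -0.1908, 0.0000] o=[0.1240, 0.6381, 0.5500] → [0.1149, 0.5909, 0.6268, 0.9816, -0.1908, 0.0000]
J3: z=[-0.1175, -0.6044, -0.7880] o=[0.3350, 1.1991, 0.0883] → [0.0677, -0.2525, 0.1835, -0.1175, -0.6044, -0.7880]
J4: z=[-0.1088, 0.7966, -0.5947] o=[-0.1569, 1.1490, 0.1112] → [-0.1131, -0.4884, -0.6335, -0.1088, 0.7966, -0.5947]
J5: z=[-0.8627, 0.2215, 0.4546] o=[-0.0285, 1.2953, 0.2836] → [-0.0208, 0.0119, -0.0452, -0.8627, 0.2215, 0.4546]
J6: z=[-0.4061, 0.2321, -0.8839] o=[0.0227, 1.4563, 0.3023] → [-0.3287, -0.6846, -0.0288, -0.4061, 0.2321, -0.8839]
q̇ = J⁺·V = [0.2330, -0.6470, 0.8320, 0.4780, 0.5190, 0.5910]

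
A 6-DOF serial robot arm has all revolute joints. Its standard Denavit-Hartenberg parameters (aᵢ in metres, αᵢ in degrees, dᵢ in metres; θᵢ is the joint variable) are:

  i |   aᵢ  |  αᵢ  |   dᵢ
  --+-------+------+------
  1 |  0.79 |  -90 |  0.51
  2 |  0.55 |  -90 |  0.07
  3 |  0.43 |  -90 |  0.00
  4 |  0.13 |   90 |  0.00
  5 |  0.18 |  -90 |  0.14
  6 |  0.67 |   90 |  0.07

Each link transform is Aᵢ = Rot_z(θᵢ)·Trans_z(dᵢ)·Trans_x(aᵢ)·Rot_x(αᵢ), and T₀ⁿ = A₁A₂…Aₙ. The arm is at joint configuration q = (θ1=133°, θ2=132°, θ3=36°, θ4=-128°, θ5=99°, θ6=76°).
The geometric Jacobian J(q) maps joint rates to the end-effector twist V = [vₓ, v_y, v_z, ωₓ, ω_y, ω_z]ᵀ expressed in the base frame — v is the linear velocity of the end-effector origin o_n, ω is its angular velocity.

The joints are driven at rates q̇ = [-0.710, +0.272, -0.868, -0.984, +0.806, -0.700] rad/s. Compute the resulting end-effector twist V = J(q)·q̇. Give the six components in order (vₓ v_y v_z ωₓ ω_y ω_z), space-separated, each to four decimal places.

0.3402 -0.8676 0.0780 -1.7447 -0.4795 -1.0025

o_n = [0.5900, 0.3656, -0.0394]
J₁: ẑ×o_n = [-0.3656, 0.5900, 0.0000], ω = ẑ
J2: z=[-0.7314, -0.6820, 0.0000] o=[-0.5388, 0.5778, 0.5100] → [0.3747, -0.4018, 0.9251, -0.7314, -0.6820, 0.0000]
J3: z=[0.5068, -0.5435, 0.6691] o=[-0.3390, 0.2609, 0.1013] → [0.0064, 0.6929, 0.5580, 0.5068, -0.5435, 0.6691]
J4: z=[0.3234, 0.8394, 0.4368] o=[0.0046, 0.2630, -0.1573] → [0.0541, 0.2176, -0.4582, 0.3234, 0.8394, 0.4368]
J5: z=[-0.9417, 0.3307, 0.0618] o=[-0.0074, 0.2069, -0.0406] → [-0.0094, 0.0381, -0.3470, -0.9417, 0.3307, 0.0618]
J6: z=[0.0408, 0.2947, -0.9547] o=[-0.0791, 0.4146, 0.0205] → [-0.0645, -0.6364, -0.1992, 0.0408, 0.2947, -0.9547]
V = J·q̇ = [0.3402, -0.8676, 0.0780, -1.7447, -0.4795, -1.0025]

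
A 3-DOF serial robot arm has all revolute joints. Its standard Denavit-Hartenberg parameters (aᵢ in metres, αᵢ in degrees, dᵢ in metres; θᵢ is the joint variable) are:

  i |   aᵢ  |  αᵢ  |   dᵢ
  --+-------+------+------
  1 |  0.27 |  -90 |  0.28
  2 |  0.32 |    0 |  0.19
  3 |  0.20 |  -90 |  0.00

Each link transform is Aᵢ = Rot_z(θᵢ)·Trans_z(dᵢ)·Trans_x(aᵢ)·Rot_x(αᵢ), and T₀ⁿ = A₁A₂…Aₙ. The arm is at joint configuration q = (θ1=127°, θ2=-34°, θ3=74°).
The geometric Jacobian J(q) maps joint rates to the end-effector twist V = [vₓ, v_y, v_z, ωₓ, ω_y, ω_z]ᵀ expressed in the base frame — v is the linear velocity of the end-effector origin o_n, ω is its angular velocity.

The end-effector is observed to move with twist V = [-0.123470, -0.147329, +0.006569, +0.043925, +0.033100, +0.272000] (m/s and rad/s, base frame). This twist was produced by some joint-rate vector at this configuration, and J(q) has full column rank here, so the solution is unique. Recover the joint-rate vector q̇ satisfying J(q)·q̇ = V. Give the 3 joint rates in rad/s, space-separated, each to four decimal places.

o_n = [-0.5661, 0.4355, 0.3304]
J₁: ẑ×o_n = [-0.4355, -0.5661, 0.0000], ω = ẑ
J2: z=[-0.7986, -0.6018, 0.0000] o=[-0.1625, 0.2156, 0.2800] → [-0.0303, 0.0402, -0.4185, -0.7986, -0.6018, 0.0000]
J3: z=[-0.7986, -0.6018, 0.0000] o=[-0.4739, 0.3132, 0.4589] → [0.0774, -0.1027, -0.1532, -0.7986, -0.6018, 0.0000]
q̇ = J⁺·V = [0.2720, 0.0070, -0.0620]

0.2720 0.0070 -0.0620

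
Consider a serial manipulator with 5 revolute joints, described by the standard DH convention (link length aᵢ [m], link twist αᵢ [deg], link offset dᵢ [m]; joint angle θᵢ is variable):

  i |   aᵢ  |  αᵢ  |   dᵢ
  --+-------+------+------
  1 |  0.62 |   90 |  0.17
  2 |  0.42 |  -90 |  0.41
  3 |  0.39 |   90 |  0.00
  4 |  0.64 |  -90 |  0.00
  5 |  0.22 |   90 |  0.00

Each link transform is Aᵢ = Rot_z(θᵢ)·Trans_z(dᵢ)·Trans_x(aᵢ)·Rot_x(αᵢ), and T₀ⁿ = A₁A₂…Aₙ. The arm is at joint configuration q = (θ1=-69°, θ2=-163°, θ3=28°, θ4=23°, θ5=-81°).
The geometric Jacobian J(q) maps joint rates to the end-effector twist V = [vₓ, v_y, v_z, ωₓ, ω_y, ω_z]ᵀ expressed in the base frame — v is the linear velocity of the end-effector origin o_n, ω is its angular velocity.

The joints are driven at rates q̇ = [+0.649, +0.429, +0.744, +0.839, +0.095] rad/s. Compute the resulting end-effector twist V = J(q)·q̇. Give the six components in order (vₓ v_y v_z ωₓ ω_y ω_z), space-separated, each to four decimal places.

o_n = [-0.3538, 0.5665, -0.4956]
J₁: ẑ×o_n = [-0.5665, -0.3538, 0.0000], ω = ẑ
J2: z=[-0.9336, -0.3584, 0.0000] o=[0.2222, -0.5788, 0.1700] → [0.2385, -0.6214, -1.2756, -0.9336, -0.3584, 0.0000]
J3: z=[0.1048, -0.2730, -0.9563] o=[-0.3045, -0.3508, 0.0472] → [1.0253, 0.1040, 0.0826, 0.1048, -0.2730, -0.9563]
J4: z=[-0.9852, 0.1027, -0.1373] o=[-0.2516, 0.0223, -0.0535] → [0.0293, -0.4215, -0.5257, -0.9852, 0.1027, -0.1373]
J5: z=[0.0434, -0.6250, -0.7794] o=[-0.1455, 0.5175, -0.4447] → [0.0699, 0.1646, -0.1281, 0.0434, -0.6250, -0.7794]
V = J·q̇ = [0.5287, -0.7568, -0.9390, -1.1450, -0.3300, -0.2517]

0.5287 -0.7568 -0.9390 -1.1450 -0.3300 -0.2517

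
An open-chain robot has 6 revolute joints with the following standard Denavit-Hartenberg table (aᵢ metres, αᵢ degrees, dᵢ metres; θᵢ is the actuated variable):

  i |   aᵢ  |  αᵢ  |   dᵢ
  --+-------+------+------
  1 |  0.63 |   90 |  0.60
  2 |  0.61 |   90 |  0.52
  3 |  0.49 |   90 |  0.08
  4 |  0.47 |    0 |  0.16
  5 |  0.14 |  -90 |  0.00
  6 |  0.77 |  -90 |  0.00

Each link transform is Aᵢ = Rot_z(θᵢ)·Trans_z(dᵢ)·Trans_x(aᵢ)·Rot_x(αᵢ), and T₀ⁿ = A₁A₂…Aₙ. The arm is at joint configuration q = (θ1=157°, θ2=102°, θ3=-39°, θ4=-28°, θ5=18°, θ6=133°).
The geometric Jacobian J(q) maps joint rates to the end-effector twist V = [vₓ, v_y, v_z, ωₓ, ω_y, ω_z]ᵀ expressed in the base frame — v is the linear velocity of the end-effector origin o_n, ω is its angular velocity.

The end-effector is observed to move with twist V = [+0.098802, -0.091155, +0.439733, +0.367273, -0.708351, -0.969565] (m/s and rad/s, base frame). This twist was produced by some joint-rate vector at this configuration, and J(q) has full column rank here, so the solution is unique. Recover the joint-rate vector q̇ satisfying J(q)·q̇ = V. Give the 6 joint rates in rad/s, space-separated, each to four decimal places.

o_n = [-0.0737, 0.5771, 1.8291]
J₁: ẑ×o_n = [-0.5771, -0.0737, 0.0000], ω = ẑ
J2: z=[0.3907, 0.9205, 0.0000] o=[-0.5799, 0.2462, 0.6000] → [1.1314, -0.4803, -0.3367, 0.3907, 0.9205, 0.0000]
J3: z=[-0.9004, 0.3822, 0.2079] o=[-0.2600, 0.6753, 1.1967] → [0.2621, 0.6082, 0.0171, -0.9004, 0.3822, 0.2079]
J4: z=[-0.4241, -0.6642, -0.6156] o=[-0.3796, 0.3911, 1.5858] → [-0.0471, -0.0851, 0.1243, -0.4241, -0.6642, -0.6156]
J5: z=[-0.4241, -0.6642, -0.6156] o=[-0.2891, -0.0662, 1.7569] → [0.3480, -0.1020, -0.1297, -0.4241, -0.6642, -0.6156]
J6: z=[-0.9036, 0.2648, 0.3368] o=[-0.2806, -0.1640, 1.8566] → [-0.2569, 0.0448, -0.7245, -0.9036, 0.2648, 0.3368]
q̇ = J⁺·V = [-0.4710, -0.1900, -0.2560, 0.4380, 0.0360, -0.4560]

-0.4710 -0.1900 -0.2560 0.4380 0.0360 -0.4560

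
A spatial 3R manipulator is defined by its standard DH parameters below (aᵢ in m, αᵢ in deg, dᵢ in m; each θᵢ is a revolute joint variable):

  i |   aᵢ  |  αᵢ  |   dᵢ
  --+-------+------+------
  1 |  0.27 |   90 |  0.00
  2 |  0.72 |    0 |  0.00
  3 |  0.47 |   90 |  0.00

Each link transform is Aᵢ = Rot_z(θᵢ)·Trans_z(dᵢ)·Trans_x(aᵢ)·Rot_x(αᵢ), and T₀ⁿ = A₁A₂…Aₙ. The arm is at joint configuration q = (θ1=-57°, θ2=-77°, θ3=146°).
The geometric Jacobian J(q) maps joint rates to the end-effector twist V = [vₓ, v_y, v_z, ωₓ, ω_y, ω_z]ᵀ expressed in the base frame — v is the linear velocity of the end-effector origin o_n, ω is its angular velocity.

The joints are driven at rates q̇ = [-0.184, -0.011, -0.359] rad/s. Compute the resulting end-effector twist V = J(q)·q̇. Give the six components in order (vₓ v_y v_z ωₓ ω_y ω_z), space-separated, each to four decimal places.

-0.0084 -0.1899 -0.0641 0.3103 0.2015 -0.1840

o_n = [0.3270, -0.5035, -0.2628]
J₁: ẑ×o_n = [0.5035, 0.3270, -0.0000], ω = ẑ
J2: z=[-0.8387, -0.5446, 0.0000] o=[0.1471, -0.2264, 0.0000] → [0.1431, -0.2204, 0.3304, -0.8387, -0.5446, 0.0000]
J3: z=[-0.8387, -0.5446, 0.0000] o=[0.2353, -0.3623, -0.7015] → [-0.2390, 0.3680, 0.1684, -0.8387, -0.5446, 0.0000]
V = J·q̇ = [-0.0084, -0.1899, -0.0641, 0.3103, 0.2015, -0.1840]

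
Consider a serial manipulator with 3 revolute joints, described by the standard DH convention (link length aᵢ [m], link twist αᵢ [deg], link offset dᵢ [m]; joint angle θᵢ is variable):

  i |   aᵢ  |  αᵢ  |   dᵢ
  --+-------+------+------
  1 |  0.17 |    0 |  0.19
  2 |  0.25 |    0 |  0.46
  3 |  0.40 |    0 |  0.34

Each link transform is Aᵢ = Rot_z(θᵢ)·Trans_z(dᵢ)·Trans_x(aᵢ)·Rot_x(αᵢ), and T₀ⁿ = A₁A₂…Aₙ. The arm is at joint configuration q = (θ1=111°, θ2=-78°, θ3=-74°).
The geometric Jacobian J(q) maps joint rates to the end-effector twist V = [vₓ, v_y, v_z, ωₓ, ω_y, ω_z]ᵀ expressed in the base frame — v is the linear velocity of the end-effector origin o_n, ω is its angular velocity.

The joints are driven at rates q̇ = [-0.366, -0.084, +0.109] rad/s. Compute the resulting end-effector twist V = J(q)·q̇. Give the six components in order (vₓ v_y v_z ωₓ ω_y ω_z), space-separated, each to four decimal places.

0.0299 -0.1750 0.0000 0.0000 0.0000 -0.3410

o_n = [0.4506, 0.0324, 0.9900]
J₁: ẑ×o_n = [-0.0324, 0.4506, 0.0000], ω = ẑ
J2: z=[0.0000, 0.0000, 1.0000] o=[-0.0609, 0.1587, 0.1900] → [0.1263, 0.5116, -0.0000, 0.0000, 0.0000, 1.0000]
J3: z=[0.0000, 0.0000, 1.0000] o=[0.1487, 0.2949, 0.6500] → [0.2624, 0.3019, -0.0000, 0.0000, 0.0000, 1.0000]
V = J·q̇ = [0.0299, -0.1750, 0.0000, 0.0000, 0.0000, -0.3410]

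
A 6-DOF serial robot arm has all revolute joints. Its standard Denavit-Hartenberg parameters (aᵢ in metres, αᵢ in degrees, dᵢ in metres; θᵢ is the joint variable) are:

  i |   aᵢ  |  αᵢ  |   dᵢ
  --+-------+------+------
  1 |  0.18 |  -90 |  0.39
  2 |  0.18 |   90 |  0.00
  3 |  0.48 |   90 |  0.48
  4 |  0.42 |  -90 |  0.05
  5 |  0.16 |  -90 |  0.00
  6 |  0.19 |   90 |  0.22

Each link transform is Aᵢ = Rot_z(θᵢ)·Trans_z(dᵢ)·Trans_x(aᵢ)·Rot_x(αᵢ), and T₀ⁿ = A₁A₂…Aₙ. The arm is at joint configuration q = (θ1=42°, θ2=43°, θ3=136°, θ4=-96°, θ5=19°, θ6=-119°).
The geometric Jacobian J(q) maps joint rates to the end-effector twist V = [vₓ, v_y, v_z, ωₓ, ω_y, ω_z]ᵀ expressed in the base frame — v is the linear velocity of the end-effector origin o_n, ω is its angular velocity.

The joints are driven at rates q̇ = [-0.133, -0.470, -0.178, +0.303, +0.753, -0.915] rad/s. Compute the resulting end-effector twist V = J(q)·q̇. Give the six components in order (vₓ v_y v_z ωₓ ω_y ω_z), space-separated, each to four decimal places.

o_n = [-0.2385, 0.1738, 0.6862]
J₁: ẑ×o_n = [-0.1738, -0.2385, 0.0000], ω = ẑ
J2: z=[-0.6691, 0.7431, 0.0000] o=[0.1338, 0.1204, 0.3900] → [0.2202, 0.1982, 0.2410, -0.6691, 0.7431, 0.0000]
J3: z=[0.5068, 0.4563, 0.7314] o=[0.2316, 0.2085, 0.2672] → [0.2166, -0.5562, 0.1969, 0.5068, 0.4563, 0.7314]
J4: z=[-0.1038, 0.8745, -0.4738] o=[0.0641, 0.5064, 0.8538] → [-0.3041, 0.1260, 0.2991, -0.1038, 0.8745, -0.4738]
J5: z=[-0.9041, 0.1156, 0.4115] o=[-0.1152, 0.3523, 0.5031] → [0.0946, 0.1149, 0.1757, -0.9041, 0.1156, 0.4115]
J6: z=[0.2331, -0.6735, 0.7014] o=[-0.1725, 0.2355, 0.4099] → [-0.1428, -0.1107, -0.0588, 0.2331, -0.6735, 0.7014]
V = J·q̇ = [-0.0091, 0.2635, 0.1284, -0.7012, 0.5378, -0.7387]

-0.0091 0.2635 0.1284 -0.7012 0.5378 -0.7387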